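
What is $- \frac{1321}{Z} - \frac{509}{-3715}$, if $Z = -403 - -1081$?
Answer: $- \frac{4562413}{2518770} \approx -1.8114$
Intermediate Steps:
$Z = 678$ ($Z = -403 + 1081 = 678$)
$- \frac{1321}{Z} - \frac{509}{-3715} = - \frac{1321}{678} - \frac{509}{-3715} = \left(-1321\right) \frac{1}{678} - - \frac{509}{3715} = - \frac{1321}{678} + \frac{509}{3715} = - \frac{4562413}{2518770}$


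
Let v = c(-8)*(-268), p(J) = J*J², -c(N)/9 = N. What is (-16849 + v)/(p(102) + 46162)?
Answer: -7229/221474 ≈ -0.032640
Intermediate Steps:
c(N) = -9*N
p(J) = J³
v = -19296 (v = -9*(-8)*(-268) = 72*(-268) = -19296)
(-16849 + v)/(p(102) + 46162) = (-16849 - 19296)/(102³ + 46162) = -36145/(1061208 + 46162) = -36145/1107370 = -36145*1/1107370 = -7229/221474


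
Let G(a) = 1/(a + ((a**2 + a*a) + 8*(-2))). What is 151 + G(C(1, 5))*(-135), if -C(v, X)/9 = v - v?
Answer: 2551/16 ≈ 159.44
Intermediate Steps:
C(v, X) = 0 (C(v, X) = -9*(v - v) = -9*0 = 0)
G(a) = 1/(-16 + a + 2*a**2) (G(a) = 1/(a + ((a**2 + a**2) - 16)) = 1/(a + (2*a**2 - 16)) = 1/(a + (-16 + 2*a**2)) = 1/(-16 + a + 2*a**2))
151 + G(C(1, 5))*(-135) = 151 - 135/(-16 + 0 + 2*0**2) = 151 - 135/(-16 + 0 + 2*0) = 151 - 135/(-16 + 0 + 0) = 151 - 135/(-16) = 151 - 1/16*(-135) = 151 + 135/16 = 2551/16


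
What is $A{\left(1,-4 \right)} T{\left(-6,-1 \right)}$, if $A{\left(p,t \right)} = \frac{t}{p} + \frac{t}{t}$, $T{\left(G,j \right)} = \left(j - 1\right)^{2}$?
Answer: $-12$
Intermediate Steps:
$T{\left(G,j \right)} = \left(-1 + j\right)^{2}$
$A{\left(p,t \right)} = 1 + \frac{t}{p}$ ($A{\left(p,t \right)} = \frac{t}{p} + 1 = 1 + \frac{t}{p}$)
$A{\left(1,-4 \right)} T{\left(-6,-1 \right)} = \frac{1 - 4}{1} \left(-1 - 1\right)^{2} = 1 \left(-3\right) \left(-2\right)^{2} = \left(-3\right) 4 = -12$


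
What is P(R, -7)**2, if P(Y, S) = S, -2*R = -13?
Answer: 49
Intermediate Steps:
R = 13/2 (R = -1/2*(-13) = 13/2 ≈ 6.5000)
P(R, -7)**2 = (-7)**2 = 49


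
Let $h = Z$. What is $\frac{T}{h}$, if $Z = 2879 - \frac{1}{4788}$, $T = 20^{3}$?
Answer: $\frac{38304000}{13784651} \approx 2.7787$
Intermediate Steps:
$T = 8000$
$Z = \frac{13784651}{4788}$ ($Z = 2879 - \frac{1}{4788} = \frac{13784651}{4788} \approx 2879.0$)
$h = \frac{13784651}{4788} \approx 2879.0$
$\frac{T}{h} = \frac{8000}{\frac{13784651}{4788}} = 8000 \cdot \frac{4788}{13784651} = \frac{38304000}{13784651}$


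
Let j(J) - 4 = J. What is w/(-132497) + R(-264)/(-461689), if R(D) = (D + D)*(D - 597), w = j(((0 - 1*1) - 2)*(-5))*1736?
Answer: -75462546152/61172407433 ≈ -1.2336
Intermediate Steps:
j(J) = 4 + J
w = 32984 (w = (4 + ((0 - 1*1) - 2)*(-5))*1736 = (4 + ((0 - 1) - 2)*(-5))*1736 = (4 + (-1 - 2)*(-5))*1736 = (4 - 3*(-5))*1736 = (4 + 15)*1736 = 19*1736 = 32984)
R(D) = 2*D*(-597 + D) (R(D) = (2*D)*(-597 + D) = 2*D*(-597 + D))
w/(-132497) + R(-264)/(-461689) = 32984/(-132497) + (2*(-264)*(-597 - 264))/(-461689) = 32984*(-1/132497) + (2*(-264)*(-861))*(-1/461689) = -32984/132497 + 454608*(-1/461689) = -32984/132497 - 454608/461689 = -75462546152/61172407433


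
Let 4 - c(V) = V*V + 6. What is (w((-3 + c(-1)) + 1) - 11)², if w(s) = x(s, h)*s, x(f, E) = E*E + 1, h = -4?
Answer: 9216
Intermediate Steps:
c(V) = -2 - V² (c(V) = 4 - (V*V + 6) = 4 - (V² + 6) = 4 - (6 + V²) = 4 + (-6 - V²) = -2 - V²)
x(f, E) = 1 + E² (x(f, E) = E² + 1 = 1 + E²)
w(s) = 17*s (w(s) = (1 + (-4)²)*s = (1 + 16)*s = 17*s)
(w((-3 + c(-1)) + 1) - 11)² = (17*((-3 + (-2 - 1*(-1)²)) + 1) - 11)² = (17*((-3 + (-2 - 1*1)) + 1) - 11)² = (17*((-3 + (-2 - 1)) + 1) - 11)² = (17*((-3 - 3) + 1) - 11)² = (17*(-6 + 1) - 11)² = (17*(-5) - 11)² = (-85 - 11)² = (-96)² = 9216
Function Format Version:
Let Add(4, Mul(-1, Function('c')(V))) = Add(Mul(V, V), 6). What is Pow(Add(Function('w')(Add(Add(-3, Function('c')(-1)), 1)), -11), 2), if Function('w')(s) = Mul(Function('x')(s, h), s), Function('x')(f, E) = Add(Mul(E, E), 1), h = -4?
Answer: 9216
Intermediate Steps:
Function('c')(V) = Add(-2, Mul(-1, Pow(V, 2))) (Function('c')(V) = Add(4, Mul(-1, Add(Mul(V, V), 6))) = Add(4, Mul(-1, Add(Pow(V, 2), 6))) = Add(4, Mul(-1, Add(6, Pow(V, 2)))) = Add(4, Add(-6, Mul(-1, Pow(V, 2)))) = Add(-2, Mul(-1, Pow(V, 2))))
Function('x')(f, E) = Add(1, Pow(E, 2)) (Function('x')(f, E) = Add(Pow(E, 2), 1) = Add(1, Pow(E, 2)))
Function('w')(s) = Mul(17, s) (Function('w')(s) = Mul(Add(1, Pow(-4, 2)), s) = Mul(Add(1, 16), s) = Mul(17, s))
Pow(Add(Function('w')(Add(Add(-3, Function('c')(-1)), 1)), -11), 2) = Pow(Add(Mul(17, Add(Add(-3, Add(-2, Mul(-1, Pow(-1, 2)))), 1)), -11), 2) = Pow(Add(Mul(17, Add(Add(-3, Add(-2, Mul(-1, 1))), 1)), -11), 2) = Pow(Add(Mul(17, Add(Add(-3, Add(-2, -1)), 1)), -11), 2) = Pow(Add(Mul(17, Add(Add(-3, -3), 1)), -11), 2) = Pow(Add(Mul(17, Add(-6, 1)), -11), 2) = Pow(Add(Mul(17, -5), -11), 2) = Pow(Add(-85, -11), 2) = Pow(-96, 2) = 9216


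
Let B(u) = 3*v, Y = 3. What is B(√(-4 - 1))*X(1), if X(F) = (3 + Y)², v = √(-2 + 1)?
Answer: 108*I ≈ 108.0*I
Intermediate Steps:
v = I (v = √(-1) = I ≈ 1.0*I)
X(F) = 36 (X(F) = (3 + 3)² = 6² = 36)
B(u) = 3*I
B(√(-4 - 1))*X(1) = (3*I)*36 = 108*I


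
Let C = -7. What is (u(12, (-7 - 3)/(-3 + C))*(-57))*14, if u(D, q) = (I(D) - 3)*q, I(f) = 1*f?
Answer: -7182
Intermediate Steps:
I(f) = f
u(D, q) = q*(-3 + D) (u(D, q) = (D - 3)*q = (-3 + D)*q = q*(-3 + D))
(u(12, (-7 - 3)/(-3 + C))*(-57))*14 = ((((-7 - 3)/(-3 - 7))*(-3 + 12))*(-57))*14 = ((-10/(-10)*9)*(-57))*14 = ((-10*(-1/10)*9)*(-57))*14 = ((1*9)*(-57))*14 = (9*(-57))*14 = -513*14 = -7182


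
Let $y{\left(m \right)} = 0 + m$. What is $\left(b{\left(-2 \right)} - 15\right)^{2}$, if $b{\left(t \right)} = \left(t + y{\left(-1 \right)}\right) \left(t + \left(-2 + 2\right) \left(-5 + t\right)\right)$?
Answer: $81$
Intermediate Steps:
$y{\left(m \right)} = m$
$b{\left(t \right)} = t \left(-1 + t\right)$ ($b{\left(t \right)} = \left(t - 1\right) \left(t + \left(-2 + 2\right) \left(-5 + t\right)\right) = \left(-1 + t\right) \left(t + 0 \left(-5 + t\right)\right) = \left(-1 + t\right) \left(t + 0\right) = \left(-1 + t\right) t = t \left(-1 + t\right)$)
$\left(b{\left(-2 \right)} - 15\right)^{2} = \left(- 2 \left(-1 - 2\right) - 15\right)^{2} = \left(\left(-2\right) \left(-3\right) - 15\right)^{2} = \left(6 - 15\right)^{2} = \left(-9\right)^{2} = 81$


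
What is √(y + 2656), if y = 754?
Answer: √3410 ≈ 58.395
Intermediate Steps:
√(y + 2656) = √(754 + 2656) = √3410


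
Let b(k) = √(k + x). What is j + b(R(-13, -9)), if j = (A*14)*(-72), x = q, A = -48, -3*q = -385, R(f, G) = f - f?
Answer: 48384 + √1155/3 ≈ 48395.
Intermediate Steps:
R(f, G) = 0
q = 385/3 (q = -⅓*(-385) = 385/3 ≈ 128.33)
x = 385/3 ≈ 128.33
b(k) = √(385/3 + k) (b(k) = √(k + 385/3) = √(385/3 + k))
j = 48384 (j = -48*14*(-72) = -672*(-72) = 48384)
j + b(R(-13, -9)) = 48384 + √(1155 + 9*0)/3 = 48384 + √(1155 + 0)/3 = 48384 + √1155/3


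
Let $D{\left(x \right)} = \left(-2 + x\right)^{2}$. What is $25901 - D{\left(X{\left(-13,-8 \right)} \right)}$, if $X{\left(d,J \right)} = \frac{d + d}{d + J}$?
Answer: $\frac{11422085}{441} \approx 25900.0$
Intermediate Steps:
$X{\left(d,J \right)} = \frac{2 d}{J + d}$
$25901 - D{\left(X{\left(-13,-8 \right)} \right)} = 25901 - \left(-2 + 2 \left(-13\right) \frac{1}{-8 - 13}\right)^{2} = 25901 - \left(-2 + 2 \left(-13\right) \frac{1}{-21}\right)^{2} = 25901 - \left(-2 + 2 \left(-13\right) \left(- \frac{1}{21}\right)\right)^{2} = 25901 - \left(-2 + \frac{26}{21}\right)^{2} = 25901 - \left(- \frac{16}{21}\right)^{2} = 25901 - \frac{256}{441} = \frac{11422085}{441}$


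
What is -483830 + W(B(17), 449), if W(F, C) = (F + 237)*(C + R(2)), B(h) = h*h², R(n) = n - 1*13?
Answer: 1771870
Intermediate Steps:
R(n) = -13 + n (R(n) = n - 13 = -13 + n)
B(h) = h³
W(F, C) = (-11 + C)*(237 + F) (W(F, C) = (F + 237)*(C + (-13 + 2)) = (237 + F)*(C - 11) = (237 + F)*(-11 + C) = (-11 + C)*(237 + F))
-483830 + W(B(17), 449) = -483830 + (-2607 - 11*17³ + 237*449 + 449*17³) = -483830 + (-2607 - 11*4913 + 106413 + 449*4913) = -483830 + (-2607 - 54043 + 106413 + 2205937) = -483830 + 2255700 = 1771870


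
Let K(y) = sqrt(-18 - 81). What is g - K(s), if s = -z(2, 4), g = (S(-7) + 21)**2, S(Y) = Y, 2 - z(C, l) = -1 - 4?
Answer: 196 - 3*I*sqrt(11) ≈ 196.0 - 9.9499*I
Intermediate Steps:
z(C, l) = 7 (z(C, l) = 2 - (-1 - 4) = 2 - 1*(-5) = 2 + 5 = 7)
g = 196 (g = (-7 + 21)**2 = 14**2 = 196)
s = -7 (s = -1*7 = -7)
K(y) = 3*I*sqrt(11) (K(y) = sqrt(-99) = 3*I*sqrt(11))
g - K(s) = 196 - 3*I*sqrt(11)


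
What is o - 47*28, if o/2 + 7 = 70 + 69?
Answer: -1052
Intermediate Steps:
o = 264 (o = -14 + 2*(70 + 69) = -14 + 2*139 = -14 + 278 = 264)
o - 47*28 = 264 - 47*28 = 264 - 1316 = -1052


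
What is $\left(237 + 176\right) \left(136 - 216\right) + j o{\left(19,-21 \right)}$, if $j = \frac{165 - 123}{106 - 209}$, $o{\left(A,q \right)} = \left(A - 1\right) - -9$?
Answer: $- \frac{3404254}{103} \approx -33051.0$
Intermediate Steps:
$o{\left(A,q \right)} = 8 + A$ ($o{\left(A,q \right)} = \left(-1 + A\right) + 9 = 8 + A$)
$j = - \frac{42}{103}$ ($j = \frac{42}{-103} = 42 \left(- \frac{1}{103}\right) = - \frac{42}{103} \approx -0.40777$)
$\left(237 + 176\right) \left(136 - 216\right) + j o{\left(19,-21 \right)} = \left(237 + 176\right) \left(136 - 216\right) - \frac{42 \left(8 + 19\right)}{103} = 413 \left(-80\right) - \frac{1134}{103} = -33040 - \frac{1134}{103} = - \frac{3404254}{103}$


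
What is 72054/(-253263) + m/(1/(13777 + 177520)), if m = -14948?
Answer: -241402487409094/84421 ≈ -2.8595e+9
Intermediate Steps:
72054/(-253263) + m/(1/(13777 + 177520)) = 72054/(-253263) - 14948/(1/(13777 + 177520)) = 72054*(-1/253263) - 14948/(1/191297) = -24018/84421 - 14948/1/191297 = -24018/84421 - 14948*191297 = -24018/84421 - 2859507556 = -241402487409094/84421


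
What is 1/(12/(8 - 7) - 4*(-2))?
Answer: 1/20 ≈ 0.050000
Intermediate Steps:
1/(12/(8 - 7) - 4*(-2)) = 1/(12/1 + 8) = 1/(1*12 + 8) = 1/(12 + 8) = 1/20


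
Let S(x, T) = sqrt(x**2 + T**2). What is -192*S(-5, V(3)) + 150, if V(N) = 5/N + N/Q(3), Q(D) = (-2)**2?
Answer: 150 - 16*sqrt(4441) ≈ -916.25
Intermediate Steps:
Q(D) = 4
V(N) = 5/N + N/4
S(x, T) = sqrt(T**2 + x**2)
-192*S(-5, V(3)) + 150 = -192*sqrt((5/3 + (1/4)*3)**2 + (-5)**2) + 150 = -192*sqrt((5*(1/3) + 3/4)**2 + 25) + 150 = -192*sqrt((5/3 + 3/4)**2 + 25) + 150 = -192*sqrt((29/12)**2 + 25) + 150 = -192*sqrt(841/144 + 25) + 150 = -16*sqrt(4441) + 150 = 150 - 16*sqrt(4441)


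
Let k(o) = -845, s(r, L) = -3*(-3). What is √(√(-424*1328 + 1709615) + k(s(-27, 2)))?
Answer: √(-845 + √1146543) ≈ 15.026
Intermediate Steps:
s(r, L) = 9
√(√(-424*1328 + 1709615) + k(s(-27, 2))) = √(√(-424*1328 + 1709615) - 845) = √(√(-563072 + 1709615) - 845) = √(√1146543 - 845) = √(-845 + √1146543)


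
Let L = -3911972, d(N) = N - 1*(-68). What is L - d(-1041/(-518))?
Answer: -2026437761/518 ≈ -3.9120e+6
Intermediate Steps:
d(N) = 68 + N (d(N) = N + 68 = 68 + N)
L - d(-1041/(-518)) = -3911972 - (68 - 1041/(-518)) = -3911972 - (68 - 1041*(-1/518)) = -3911972 - (68 + 1041/518) = -3911972 - 1*36265/518 = -3911972 - 36265/518 = -2026437761/518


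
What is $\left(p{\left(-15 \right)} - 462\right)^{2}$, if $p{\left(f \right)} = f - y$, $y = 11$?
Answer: $238144$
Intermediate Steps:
$p{\left(f \right)} = -11 + f$ ($p{\left(f \right)} = f - 11 = -11 + f$)
$\left(p{\left(-15 \right)} - 462\right)^{2} = \left(\left(-11 - 15\right) - 462\right)^{2} = \left(-26 - 462\right)^{2} = \left(-488\right)^{2} = 238144$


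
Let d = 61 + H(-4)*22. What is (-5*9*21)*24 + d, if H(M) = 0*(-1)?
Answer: -22619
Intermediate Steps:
H(M) = 0
d = 61 (d = 61 + 0*22 = 61 + 0 = 61)
(-5*9*21)*24 + d = (-5*9*21)*24 + 61 = -45*21*24 + 61 = -945*24 + 61 = -22680 + 61 = -22619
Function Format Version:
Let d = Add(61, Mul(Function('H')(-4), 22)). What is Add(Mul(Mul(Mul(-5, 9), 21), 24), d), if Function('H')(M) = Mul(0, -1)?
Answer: -22619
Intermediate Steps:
Function('H')(M) = 0
d = 61 (d = Add(61, Mul(0, 22)) = Add(61, 0) = 61)
Add(Mul(Mul(Mul(-5, 9), 21), 24), d) = Add(Mul(Mul(Mul(-5, 9), 21), 24), 61) = Add(Mul(Mul(-45, 21), 24), 61) = Add(Mul(-945, 24), 61) = Add(-22680, 61) = -22619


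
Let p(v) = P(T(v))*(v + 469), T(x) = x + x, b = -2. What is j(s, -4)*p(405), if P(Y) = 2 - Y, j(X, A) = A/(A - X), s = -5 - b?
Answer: -2824768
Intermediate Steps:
s = -3 (s = -5 - 1*(-2) = -5 + 2 = -3)
T(x) = 2*x
p(v) = (2 - 2*v)*(469 + v) (p(v) = (2 - 2*v)*(v + 469) = (2 - 2*v)*(469 + v))
j(s, -4)*p(405) = (-4/(-4 - 1*(-3)))*(-2*(-1 + 405)*(469 + 405)) = (-4/(-4 + 3))*(-2*404*874) = -4/(-1)*(-706192) = -4*(-1)*(-706192) = 4*(-706192) = -2824768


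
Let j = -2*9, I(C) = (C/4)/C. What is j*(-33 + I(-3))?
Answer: 1179/2 ≈ 589.50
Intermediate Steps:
I(C) = ¼ (I(C) = (C*(¼))/C = (C/4)/C = ¼)
j = -18
j*(-33 + I(-3)) = -18*(-33 + ¼) = -18*(-131/4) = 1179/2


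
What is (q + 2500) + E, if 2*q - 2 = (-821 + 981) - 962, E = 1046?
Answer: 3146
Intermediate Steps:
q = -400 (q = 1 + ((-821 + 981) - 962)/2 = 1 + (160 - 962)/2 = 1 + (½)*(-802) = 1 - 401 = -400)
(q + 2500) + E = (-400 + 2500) + 1046 = 2100 + 1046 = 3146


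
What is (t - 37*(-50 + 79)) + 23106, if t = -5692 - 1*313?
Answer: 16028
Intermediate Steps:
t = -6005 (t = -5692 - 313 = -6005)
(t - 37*(-50 + 79)) + 23106 = (-6005 - 37*(-50 + 79)) + 23106 = (-6005 - 37*29) + 23106 = (-6005 - 1073) + 23106 = -7078 + 23106 = 16028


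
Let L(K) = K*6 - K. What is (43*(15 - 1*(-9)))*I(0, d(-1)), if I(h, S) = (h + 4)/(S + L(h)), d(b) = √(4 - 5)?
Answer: -4128*I ≈ -4128.0*I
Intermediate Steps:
L(K) = 5*K (L(K) = 6*K - K = 5*K)
d(b) = I (d(b) = √(-1) = I)
I(h, S) = (4 + h)/(S + 5*h) (I(h, S) = (h + 4)/(S + 5*h) = (4 + h)/(S + 5*h))
(43*(15 - 1*(-9)))*I(0, d(-1)) = (43*(15 - 1*(-9)))*((4 + 0)/(I + 5*0)) = (43*(15 + 9))*(4/(I + 0)) = (43*24)*(4/I) = 1032*(-I*4) = 1032*(-4*I) = -4128*I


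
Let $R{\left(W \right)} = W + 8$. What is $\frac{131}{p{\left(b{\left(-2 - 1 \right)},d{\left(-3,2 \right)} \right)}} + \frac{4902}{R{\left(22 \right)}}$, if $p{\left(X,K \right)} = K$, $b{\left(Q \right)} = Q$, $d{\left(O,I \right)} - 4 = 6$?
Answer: $\frac{353}{2} \approx 176.5$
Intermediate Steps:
$d{\left(O,I \right)} = 10$ ($d{\left(O,I \right)} = 4 + 6 = 10$)
$R{\left(W \right)} = 8 + W$
$\frac{131}{p{\left(b{\left(-2 - 1 \right)},d{\left(-3,2 \right)} \right)}} + \frac{4902}{R{\left(22 \right)}} = \frac{131}{10} + \frac{4902}{8 + 22} = 131 \cdot \frac{1}{10} + \frac{4902}{30} = \frac{131}{10} + 4902 \cdot \frac{1}{30} = \frac{131}{10} + \frac{817}{5} = \frac{353}{2}$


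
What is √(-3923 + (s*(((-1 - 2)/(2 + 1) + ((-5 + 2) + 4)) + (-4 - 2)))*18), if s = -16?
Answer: I*√2195 ≈ 46.851*I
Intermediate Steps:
√(-3923 + (s*(((-1 - 2)/(2 + 1) + ((-5 + 2) + 4)) + (-4 - 2)))*18) = √(-3923 - 16*(((-1 - 2)/(2 + 1) + ((-5 + 2) + 4)) + (-4 - 2))*18) = √(-3923 - 16*((-3/3 + (-3 + 4)) - 6)*18) = √(-3923 - 16*((-3*⅓ + 1) - 6)*18) = √(-3923 - 16*((-1 + 1) - 6)*18) = √(-3923 - 16*(0 - 6)*18) = √(-3923 - 16*(-6)*18) = √(-3923 + 96*18) = √(-3923 + 1728) = √(-2195) = I*√2195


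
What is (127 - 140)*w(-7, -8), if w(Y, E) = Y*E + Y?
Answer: -637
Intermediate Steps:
w(Y, E) = Y + E*Y (w(Y, E) = E*Y + Y = Y + E*Y)
(127 - 140)*w(-7, -8) = (127 - 140)*(-7*(1 - 8)) = -(-91)*(-7) = -13*49 = -637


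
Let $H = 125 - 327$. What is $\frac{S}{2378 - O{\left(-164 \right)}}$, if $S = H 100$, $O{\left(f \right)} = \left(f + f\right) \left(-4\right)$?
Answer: $- \frac{10100}{533} \approx -18.949$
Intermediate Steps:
$O{\left(f \right)} = - 8 f$ ($O{\left(f \right)} = 2 f \left(-4\right) = - 8 f$)
$H = -202$
$S = -20200$ ($S = \left(-202\right) 100 = -20200$)
$\frac{S}{2378 - O{\left(-164 \right)}} = - \frac{20200}{2378 - \left(-8\right) \left(-164\right)} = - \frac{20200}{2378 - 1312} = - \frac{20200}{1066} = \left(-20200\right) \frac{1}{1066} = - \frac{10100}{533}$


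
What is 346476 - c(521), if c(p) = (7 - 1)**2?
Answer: 346440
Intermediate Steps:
c(p) = 36 (c(p) = 6**2 = 36)
346476 - c(521) = 346476 - 1*36 = 346476 - 36 = 346440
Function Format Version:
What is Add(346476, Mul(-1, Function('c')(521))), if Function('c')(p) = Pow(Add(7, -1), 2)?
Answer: 346440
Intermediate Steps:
Function('c')(p) = 36 (Function('c')(p) = Pow(6, 2) = 36)
Add(346476, Mul(-1, Function('c')(521))) = Add(346476, Mul(-1, 36)) = Add(346476, -36) = 346440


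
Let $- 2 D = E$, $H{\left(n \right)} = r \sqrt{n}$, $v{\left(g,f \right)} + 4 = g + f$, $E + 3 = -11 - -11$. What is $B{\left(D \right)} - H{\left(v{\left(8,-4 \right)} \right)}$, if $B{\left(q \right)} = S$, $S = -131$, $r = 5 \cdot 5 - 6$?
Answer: $-131$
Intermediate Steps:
$r = 19$ ($r = 25 - 6 = 19$)
$E = -3$ ($E = -3 - 0 = -3 + \left(-11 + 11\right) = -3 + 0 = -3$)
$v{\left(g,f \right)} = -4 + f + g$ ($v{\left(g,f \right)} = -4 + \left(g + f\right) = -4 + \left(f + g\right) = -4 + f + g$)
$H{\left(n \right)} = 19 \sqrt{n}$
$D = \frac{3}{2}$ ($D = \left(- \frac{1}{2}\right) \left(-3\right) = \frac{3}{2} \approx 1.5$)
$B{\left(q \right)} = -131$
$B{\left(D \right)} - H{\left(v{\left(8,-4 \right)} \right)} = -131 - 19 \sqrt{-4 - 4 + 8} = -131 - 19 \sqrt{0} = -131 - 19 \cdot 0 = -131 - 0 = -131 + 0 = -131$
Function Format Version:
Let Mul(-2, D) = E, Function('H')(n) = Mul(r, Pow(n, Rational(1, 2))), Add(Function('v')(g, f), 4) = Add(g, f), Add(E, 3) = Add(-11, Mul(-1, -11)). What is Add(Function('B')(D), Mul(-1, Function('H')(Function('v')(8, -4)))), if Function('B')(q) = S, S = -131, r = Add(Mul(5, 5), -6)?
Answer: -131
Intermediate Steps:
r = 19 (r = Add(25, -6) = 19)
E = -3 (E = Add(-3, Add(-11, Mul(-1, -11))) = Add(-3, Add(-11, 11)) = Add(-3, 0) = -3)
Function('v')(g, f) = Add(-4, f, g) (Function('v')(g, f) = Add(-4, Add(g, f)) = Add(-4, Add(f, g)) = Add(-4, f, g))
Function('H')(n) = Mul(19, Pow(n, Rational(1, 2)))
D = Rational(3, 2) (D = Mul(Rational(-1, 2), -3) = Rational(3, 2) ≈ 1.5000)
Function('B')(q) = -131
Add(Function('B')(D), Mul(-1, Function('H')(Function('v')(8, -4)))) = Add(-131, Mul(-1, Mul(19, Pow(Add(-4, -4, 8), Rational(1, 2))))) = Add(-131, Mul(-1, Mul(19, Pow(0, Rational(1, 2))))) = Add(-131, Mul(-1, Mul(19, 0))) = Add(-131, Mul(-1, 0)) = Add(-131, 0) = -131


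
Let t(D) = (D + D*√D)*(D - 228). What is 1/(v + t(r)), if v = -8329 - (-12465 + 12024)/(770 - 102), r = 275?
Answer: -2051140092/20490234638766239 + 28837226000*√11/20490234638766239 ≈ 4.5676e-6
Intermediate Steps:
v = -5563331/668 (v = -8329 - (-441)/668 = -8329 - 1*(-441/668) = -8329 + 441/668 = -5563331/668 ≈ -8328.3)
t(D) = (-228 + D)*(D + D^(3/2)) (t(D) = (D + D^(3/2))*(-228 + D) = (-228 + D)*(D + D^(3/2)))
1/(v + t(r)) = 1/(-5563331/668 + (275² + 275^(5/2) - 228*275 - 313500*√11)) = 1/(-5563331/668 + (75625 + 378125*√11 - 62700 - 313500*√11)) = 1/(-5563331/668 + (12925 + 64625*√11)) = 1/(3070569/668 + 64625*√11)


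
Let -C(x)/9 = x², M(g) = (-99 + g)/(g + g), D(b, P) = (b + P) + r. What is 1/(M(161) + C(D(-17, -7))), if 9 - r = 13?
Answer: -161/1135985 ≈ -0.00014173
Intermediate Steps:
r = -4 (r = 9 - 1*13 = 9 - 13 = -4)
D(b, P) = -4 + P + b (D(b, P) = (b + P) - 4 = (P + b) - 4 = -4 + P + b)
M(g) = (-99 + g)/(2*g) (M(g) = (-99 + g)/((2*g)) = (-99 + g)*(1/(2*g)) = (-99 + g)/(2*g))
C(x) = -9*x²
1/(M(161) + C(D(-17, -7))) = 1/((½)*(-99 + 161)/161 - 9*(-4 - 7 - 17)²) = 1/((½)*(1/161)*62 - 9*(-28)²) = 1/(31/161 - 9*784) = 1/(31/161 - 7056) = 1/(-1135985/161) = -161/1135985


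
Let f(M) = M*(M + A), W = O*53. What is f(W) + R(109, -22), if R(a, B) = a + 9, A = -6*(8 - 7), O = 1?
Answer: 2609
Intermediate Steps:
W = 53 (W = 1*53 = 53)
A = -6 (A = -6*1 = -6)
f(M) = M*(-6 + M) (f(M) = M*(M - 6) = M*(-6 + M))
R(a, B) = 9 + a
f(W) + R(109, -22) = 53*(-6 + 53) + (9 + 109) = 53*47 + 118 = 2491 + 118 = 2609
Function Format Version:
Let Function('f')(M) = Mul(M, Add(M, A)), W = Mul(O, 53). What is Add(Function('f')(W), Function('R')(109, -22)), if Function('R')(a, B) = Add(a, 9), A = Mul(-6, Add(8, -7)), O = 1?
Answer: 2609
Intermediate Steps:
W = 53 (W = Mul(1, 53) = 53)
A = -6 (A = Mul(-6, 1) = -6)
Function('f')(M) = Mul(M, Add(-6, M)) (Function('f')(M) = Mul(M, Add(M, -6)) = Mul(M, Add(-6, M)))
Function('R')(a, B) = Add(9, a)
Add(Function('f')(W), Function('R')(109, -22)) = Add(Mul(53, Add(-6, 53)), Add(9, 109)) = Add(Mul(53, 47), 118) = Add(2491, 118) = 2609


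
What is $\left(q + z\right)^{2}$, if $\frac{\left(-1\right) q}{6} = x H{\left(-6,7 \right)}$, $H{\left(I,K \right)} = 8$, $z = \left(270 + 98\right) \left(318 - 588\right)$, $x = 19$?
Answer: $10054473984$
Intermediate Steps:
$z = -99360$ ($z = 368 \left(-270\right) = -99360$)
$q = -912$ ($q = - 6 \cdot 19 \cdot 8 = \left(-6\right) 152 = -912$)
$\left(q + z\right)^{2} = \left(-912 - 99360\right)^{2} = \left(-100272\right)^{2} = 10054473984$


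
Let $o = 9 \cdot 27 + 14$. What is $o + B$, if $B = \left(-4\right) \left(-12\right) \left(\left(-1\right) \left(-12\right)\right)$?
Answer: $833$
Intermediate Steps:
$B = 576$ ($B = 48 \cdot 12 = 576$)
$o = 257$ ($o = 243 + 14 = 257$)
$o + B = 257 + 576 = 833$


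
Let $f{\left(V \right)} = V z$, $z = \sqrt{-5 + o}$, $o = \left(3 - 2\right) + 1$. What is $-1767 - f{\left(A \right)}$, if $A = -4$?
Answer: $-1767 + 4 i \sqrt{3} \approx -1767.0 + 6.9282 i$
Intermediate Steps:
$o = 2$ ($o = 1 + 1 = 2$)
$z = i \sqrt{3}$ ($z = \sqrt{-5 + 2} = \sqrt{-3} = i \sqrt{3} \approx 1.732 i$)
$f{\left(V \right)} = i V \sqrt{3}$ ($f{\left(V \right)} = V i \sqrt{3} = i V \sqrt{3}$)
$-1767 - f{\left(A \right)} = -1767 - i \left(-4\right) \sqrt{3} = -1767 - - 4 i \sqrt{3} = -1767 + 4 i \sqrt{3}$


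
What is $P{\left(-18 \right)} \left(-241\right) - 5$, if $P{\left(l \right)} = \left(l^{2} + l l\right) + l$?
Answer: $-151835$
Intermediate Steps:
$P{\left(l \right)} = l + 2 l^{2}$ ($P{\left(l \right)} = \left(l^{2} + l^{2}\right) + l = 2 l^{2} + l = l + 2 l^{2}$)
$P{\left(-18 \right)} \left(-241\right) - 5 = - 18 \left(1 + 2 \left(-18\right)\right) \left(-241\right) - 5 = - 18 \left(1 - 36\right) \left(-241\right) - 5 = \left(-18\right) \left(-35\right) \left(-241\right) - 5 = 630 \left(-241\right) - 5 = -151830 - 5 = -151835$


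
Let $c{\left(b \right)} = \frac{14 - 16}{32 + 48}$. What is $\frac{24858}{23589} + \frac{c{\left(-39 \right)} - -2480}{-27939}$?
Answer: $\frac{2826700141}{2929124760} \approx 0.96503$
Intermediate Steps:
$c{\left(b \right)} = - \frac{1}{40}$ ($c{\left(b \right)} = - \frac{2}{80} = \left(-2\right) \frac{1}{80} = - \frac{1}{40}$)
$\frac{24858}{23589} + \frac{c{\left(-39 \right)} - -2480}{-27939} = \frac{24858}{23589} + \frac{- \frac{1}{40} - -2480}{-27939} = 24858 \cdot \frac{1}{23589} + \left(- \frac{1}{40} + 2480\right) \left(- \frac{1}{27939}\right) = \frac{2762}{2621} + \frac{99199}{40} \left(- \frac{1}{27939}\right) = \frac{2762}{2621} - \frac{99199}{1117560} = \frac{2826700141}{2929124760}$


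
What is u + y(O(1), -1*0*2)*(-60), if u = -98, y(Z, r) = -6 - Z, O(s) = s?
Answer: 322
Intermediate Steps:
u + y(O(1), -1*0*2)*(-60) = -98 + (-6 - 1*1)*(-60) = -98 + (-6 - 1)*(-60) = -98 - 7*(-60) = -98 + 420 = 322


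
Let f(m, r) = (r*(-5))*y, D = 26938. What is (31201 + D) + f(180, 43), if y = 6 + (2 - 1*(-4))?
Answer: 55559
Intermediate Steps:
y = 12 (y = 6 + (2 + 4) = 6 + 6 = 12)
f(m, r) = -60*r (f(m, r) = (r*(-5))*12 = -5*r*12 = -60*r)
(31201 + D) + f(180, 43) = (31201 + 26938) - 60*43 = 58139 - 2580 = 55559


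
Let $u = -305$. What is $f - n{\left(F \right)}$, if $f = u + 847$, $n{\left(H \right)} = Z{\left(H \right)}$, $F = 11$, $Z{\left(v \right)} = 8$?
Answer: $534$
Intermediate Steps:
$n{\left(H \right)} = 8$
$f = 542$ ($f = -305 + 847 = 542$)
$f - n{\left(F \right)} = 542 - 8 = 534$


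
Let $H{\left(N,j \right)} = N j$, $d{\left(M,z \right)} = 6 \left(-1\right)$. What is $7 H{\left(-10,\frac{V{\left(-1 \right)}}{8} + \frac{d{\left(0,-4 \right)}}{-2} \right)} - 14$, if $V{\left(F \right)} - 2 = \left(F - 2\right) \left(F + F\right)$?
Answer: $-294$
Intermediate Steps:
$d{\left(M,z \right)} = -6$
$V{\left(F \right)} = 2 + 2 F \left(-2 + F\right)$ ($V{\left(F \right)} = 2 + \left(F - 2\right) \left(F + F\right) = 2 + \left(-2 + F\right) 2 F = 2 + 2 F \left(-2 + F\right)$)
$7 H{\left(-10,\frac{V{\left(-1 \right)}}{8} + \frac{d{\left(0,-4 \right)}}{-2} \right)} - 14 = 7 \left(- 10 \left(\frac{2 - -4 + 2 \left(-1\right)^{2}}{8} - \frac{6}{-2}\right)\right) - 14 = 7 \left(- 10 \left(\left(2 + 4 + 2 \cdot 1\right) \frac{1}{8} - -3\right)\right) - 14 = 7 \left(- 10 \left(\left(2 + 4 + 2\right) \frac{1}{8} + 3\right)\right) - 14 = 7 \left(- 10 \left(8 \cdot \frac{1}{8} + 3\right)\right) - 14 = 7 \left(- 10 \left(1 + 3\right)\right) - 14 = 7 \left(\left(-10\right) 4\right) - 14 = 7 \left(-40\right) - 14 = -280 - 14 = -294$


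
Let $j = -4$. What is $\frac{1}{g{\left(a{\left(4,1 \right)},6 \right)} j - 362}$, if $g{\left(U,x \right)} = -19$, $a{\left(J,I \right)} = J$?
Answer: $- \frac{1}{286} \approx -0.0034965$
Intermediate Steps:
$\frac{1}{g{\left(a{\left(4,1 \right)},6 \right)} j - 362} = \frac{1}{\left(-19\right) \left(-4\right) - 362} = \frac{1}{76 - 362} = \frac{1}{-286} = - \frac{1}{286}$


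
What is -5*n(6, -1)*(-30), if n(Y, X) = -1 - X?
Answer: 0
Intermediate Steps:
-5*n(6, -1)*(-30) = -5*(-1 - 1*(-1))*(-30) = -5*(-1 + 1)*(-30) = -5*0*(-30) = 0*(-30) = 0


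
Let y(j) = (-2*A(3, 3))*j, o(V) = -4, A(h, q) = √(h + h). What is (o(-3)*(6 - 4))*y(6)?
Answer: 96*√6 ≈ 235.15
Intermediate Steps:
A(h, q) = √2*√h (A(h, q) = √(2*h) = √2*√h)
y(j) = -2*j*√6 (y(j) = (-2*√2*√3)*j = (-2*√6)*j = -2*j*√6)
(o(-3)*(6 - 4))*y(6) = (-4*(6 - 4))*(-2*6*√6) = (-4*2)*(-12*√6) = -(-96)*√6 = 96*√6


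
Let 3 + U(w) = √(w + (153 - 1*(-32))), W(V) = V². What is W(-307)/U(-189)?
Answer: -282747/13 - 188498*I/13 ≈ -21750.0 - 14500.0*I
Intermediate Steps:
U(w) = -3 + √(185 + w) (U(w) = -3 + √(w + (153 - 1*(-32))) = -3 + √(w + (153 + 32)) = -3 + √(w + 185) = -3 + √(185 + w))
W(-307)/U(-189) = (-307)²/(-3 + √(185 - 189)) = 94249/(-3 + √(-4)) = 94249/(-3 + 2*I) = 94249*((-3 - 2*I)/13) = 94249*(-3 - 2*I)/13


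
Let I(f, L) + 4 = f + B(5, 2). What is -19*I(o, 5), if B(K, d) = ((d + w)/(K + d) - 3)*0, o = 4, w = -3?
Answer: 0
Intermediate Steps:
B(K, d) = 0 (B(K, d) = ((d - 3)/(K + d) - 3)*0 = ((-3 + d)/(K + d) - 3)*0 = (-3 + (-3 + d)/(K + d))*0 = 0)
I(f, L) = -4 + f (I(f, L) = -4 + (f + 0) = -4 + f)
-19*I(o, 5) = -19*(-4 + 4) = -19*0 = 0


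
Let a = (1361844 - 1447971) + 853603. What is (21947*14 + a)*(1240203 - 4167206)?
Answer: -3145749642202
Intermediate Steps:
a = 767476 (a = -86127 + 853603 = 767476)
(21947*14 + a)*(1240203 - 4167206) = (21947*14 + 767476)*(1240203 - 4167206) = (307258 + 767476)*(-2927003) = 1074734*(-2927003) = -3145749642202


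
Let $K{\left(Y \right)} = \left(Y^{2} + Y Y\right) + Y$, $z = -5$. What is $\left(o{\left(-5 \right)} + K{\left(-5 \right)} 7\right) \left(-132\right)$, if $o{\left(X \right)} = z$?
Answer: $-40920$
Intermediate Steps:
$o{\left(X \right)} = -5$
$K{\left(Y \right)} = Y + 2 Y^{2}$ ($K{\left(Y \right)} = \left(Y^{2} + Y^{2}\right) + Y = 2 Y^{2} + Y = Y + 2 Y^{2}$)
$\left(o{\left(-5 \right)} + K{\left(-5 \right)} 7\right) \left(-132\right) = \left(-5 + - 5 \left(1 + 2 \left(-5\right)\right) 7\right) \left(-132\right) = \left(-5 + - 5 \left(1 - 10\right) 7\right) \left(-132\right) = \left(-5 + \left(-5\right) \left(-9\right) 7\right) \left(-132\right) = \left(-5 + 45 \cdot 7\right) \left(-132\right) = \left(-5 + 315\right) \left(-132\right) = 310 \left(-132\right) = -40920$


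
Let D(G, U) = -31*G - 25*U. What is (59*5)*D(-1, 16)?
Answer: -108855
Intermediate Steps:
(59*5)*D(-1, 16) = (59*5)*(-31*(-1) - 25*16) = 295*(31 - 400) = 295*(-369) = -108855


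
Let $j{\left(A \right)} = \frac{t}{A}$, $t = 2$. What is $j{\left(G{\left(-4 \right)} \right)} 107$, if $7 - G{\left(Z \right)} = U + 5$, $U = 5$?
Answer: $- \frac{214}{3} \approx -71.333$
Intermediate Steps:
$G{\left(Z \right)} = -3$ ($G{\left(Z \right)} = 7 - \left(5 + 5\right) = 7 - 10 = -3$)
$j{\left(A \right)} = \frac{2}{A}$
$j{\left(G{\left(-4 \right)} \right)} 107 = \frac{2}{-3} \cdot 107 = 2 \left(- \frac{1}{3}\right) 107 = \left(- \frac{2}{3}\right) 107 = - \frac{214}{3}$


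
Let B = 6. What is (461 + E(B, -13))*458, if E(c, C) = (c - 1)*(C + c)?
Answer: 195108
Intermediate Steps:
E(c, C) = (-1 + c)*(C + c)
(461 + E(B, -13))*458 = (461 + (6² - 1*(-13) - 1*6 - 13*6))*458 = (461 + (36 + 13 - 6 - 78))*458 = (461 - 35)*458 = 426*458 = 195108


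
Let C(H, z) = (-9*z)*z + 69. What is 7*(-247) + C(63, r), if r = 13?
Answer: -3181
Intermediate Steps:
C(H, z) = 69 - 9*z² (C(H, z) = -9*z² + 69 = 69 - 9*z²)
7*(-247) + C(63, r) = 7*(-247) + (69 - 9*13²) = -1729 + (69 - 9*169) = -1729 + (69 - 1521) = -1729 - 1452 = -3181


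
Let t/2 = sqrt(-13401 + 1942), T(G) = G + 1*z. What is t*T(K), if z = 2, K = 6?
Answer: 16*I*sqrt(11459) ≈ 1712.7*I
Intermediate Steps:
T(G) = 2 + G (T(G) = G + 1*2 = G + 2 = 2 + G)
t = 2*I*sqrt(11459) (t = 2*sqrt(-13401 + 1942) = 2*sqrt(-11459) = 2*(I*sqrt(11459)) = 2*I*sqrt(11459) ≈ 214.09*I)
t*T(K) = (2*I*sqrt(11459))*(2 + 6) = (2*I*sqrt(11459))*8 = 16*I*sqrt(11459)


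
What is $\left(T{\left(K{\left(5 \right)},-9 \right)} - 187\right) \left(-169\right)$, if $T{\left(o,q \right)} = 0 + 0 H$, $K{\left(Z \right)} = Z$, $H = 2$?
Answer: $31603$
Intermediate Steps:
$T{\left(o,q \right)} = 0$ ($T{\left(o,q \right)} = 0 + 0 \cdot 2 = 0 + 0 = 0$)
$\left(T{\left(K{\left(5 \right)},-9 \right)} - 187\right) \left(-169\right) = \left(0 - 187\right) \left(-169\right) = \left(-187\right) \left(-169\right) = 31603$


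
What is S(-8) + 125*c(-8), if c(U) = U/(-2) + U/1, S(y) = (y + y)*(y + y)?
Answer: -244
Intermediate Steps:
S(y) = 4*y² (S(y) = (2*y)*(2*y) = 4*y²)
c(U) = U/2 (c(U) = U*(-½) + U*1 = -U/2 + U = U/2)
S(-8) + 125*c(-8) = 4*(-8)² + 125*((½)*(-8)) = 4*64 + 125*(-4) = 256 - 500 = -244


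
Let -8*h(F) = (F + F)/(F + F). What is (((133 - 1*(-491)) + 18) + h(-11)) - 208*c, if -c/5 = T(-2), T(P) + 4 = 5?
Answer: 13455/8 ≈ 1681.9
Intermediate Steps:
T(P) = 1 (T(P) = -4 + 5 = 1)
c = -5 (c = -5*1 = -5)
h(F) = -⅛ (h(F) = -(F + F)/(8*(F + F)) = -2*F/(8*(2*F)) = -2*F*1/(2*F)/8 = -⅛*1 = -⅛)
(((133 - 1*(-491)) + 18) + h(-11)) - 208*c = (((133 - 1*(-491)) + 18) - ⅛) - 208*(-5) = (((133 + 491) + 18) - ⅛) - 1*(-1040) = ((624 + 18) - ⅛) + 1040 = (642 - ⅛) + 1040 = 5135/8 + 1040 = 13455/8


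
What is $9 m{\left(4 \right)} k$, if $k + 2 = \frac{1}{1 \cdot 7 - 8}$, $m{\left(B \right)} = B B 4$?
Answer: $-1728$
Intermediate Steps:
$m{\left(B \right)} = 4 B^{2}$ ($m{\left(B \right)} = B^{2} \cdot 4 = 4 B^{2}$)
$k = -3$ ($k = -2 + \frac{1}{1 \cdot 7 - 8} = -2 + \frac{1}{7 - 8} = -2 + \frac{1}{-1} = -2 - 1 = -3$)
$9 m{\left(4 \right)} k = 9 \cdot 4 \cdot 4^{2} \left(-3\right) = 9 \cdot 4 \cdot 16 \left(-3\right) = 9 \cdot 64 \left(-3\right) = 576 \left(-3\right) = -1728$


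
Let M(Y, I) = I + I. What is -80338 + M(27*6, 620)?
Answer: -79098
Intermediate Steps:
M(Y, I) = 2*I
-80338 + M(27*6, 620) = -80338 + 2*620 = -80338 + 1240 = -79098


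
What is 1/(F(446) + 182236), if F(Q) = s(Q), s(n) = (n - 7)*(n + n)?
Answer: 1/573824 ≈ 1.7427e-6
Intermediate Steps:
s(n) = 2*n*(-7 + n) (s(n) = (-7 + n)*(2*n) = 2*n*(-7 + n))
F(Q) = 2*Q*(-7 + Q)
1/(F(446) + 182236) = 1/(2*446*(-7 + 446) + 182236) = 1/(2*446*439 + 182236) = 1/(391588 + 182236) = 1/573824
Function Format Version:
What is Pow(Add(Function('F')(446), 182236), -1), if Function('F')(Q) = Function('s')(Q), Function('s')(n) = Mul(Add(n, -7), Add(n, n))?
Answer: Rational(1, 573824) ≈ 1.7427e-6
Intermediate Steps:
Function('s')(n) = Mul(2, n, Add(-7, n)) (Function('s')(n) = Mul(Add(-7, n), Mul(2, n)) = Mul(2, n, Add(-7, n)))
Function('F')(Q) = Mul(2, Q, Add(-7, Q))
Pow(Add(Function('F')(446), 182236), -1) = Pow(Add(Mul(2, 446, Add(-7, 446)), 182236), -1) = Pow(Add(Mul(2, 446, 439), 182236), -1) = Pow(Add(391588, 182236), -1) = Pow(573824, -1) = Rational(1, 573824)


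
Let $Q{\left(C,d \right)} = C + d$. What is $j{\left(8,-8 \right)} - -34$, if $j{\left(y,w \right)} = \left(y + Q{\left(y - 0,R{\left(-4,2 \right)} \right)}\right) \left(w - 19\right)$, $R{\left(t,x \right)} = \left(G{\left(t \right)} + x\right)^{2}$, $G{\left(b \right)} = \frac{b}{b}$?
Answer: $-641$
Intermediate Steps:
$G{\left(b \right)} = 1$
$R{\left(t,x \right)} = \left(1 + x\right)^{2}$
$j{\left(y,w \right)} = \left(-19 + w\right) \left(9 + 2 y\right)$ ($j{\left(y,w \right)} = \left(y + \left(\left(y - 0\right) + \left(1 + 2\right)^{2}\right)\right) \left(w - 19\right) = \left(y + \left(\left(y + 0\right) + 3^{2}\right)\right) \left(-19 + w\right) = \left(y + \left(y + 9\right)\right) \left(-19 + w\right) = \left(y + \left(9 + y\right)\right) \left(-19 + w\right) = \left(9 + 2 y\right) \left(-19 + w\right) = \left(-19 + w\right) \left(9 + 2 y\right)$)
$j{\left(8,-8 \right)} - -34 = \left(-171 - 304 - 64 - 8 \left(9 + 8\right)\right) - -34 = \left(-171 - 304 - 64 - 136\right) + 34 = -675 + 34 = -641$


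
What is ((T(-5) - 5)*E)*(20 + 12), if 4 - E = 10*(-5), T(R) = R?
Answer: -17280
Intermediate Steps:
E = 54 (E = 4 - 10*(-5) = 4 - 1*(-50) = 4 + 50 = 54)
((T(-5) - 5)*E)*(20 + 12) = ((-5 - 5)*54)*(20 + 12) = -10*54*32 = -540*32 = -17280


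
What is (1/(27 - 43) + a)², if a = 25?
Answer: 159201/256 ≈ 621.88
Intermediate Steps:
(1/(27 - 43) + a)² = (1/(27 - 43) + 25)² = (1/(-16) + 25)² = (-1/16 + 25)² = (399/16)² = 159201/256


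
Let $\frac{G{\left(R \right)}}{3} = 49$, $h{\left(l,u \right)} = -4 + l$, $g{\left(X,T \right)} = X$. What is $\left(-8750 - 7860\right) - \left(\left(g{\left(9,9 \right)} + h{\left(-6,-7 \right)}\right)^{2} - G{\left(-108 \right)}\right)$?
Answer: $-16464$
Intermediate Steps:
$G{\left(R \right)} = 147$ ($G{\left(R \right)} = 3 \cdot 49 = 147$)
$\left(-8750 - 7860\right) - \left(\left(g{\left(9,9 \right)} + h{\left(-6,-7 \right)}\right)^{2} - G{\left(-108 \right)}\right) = \left(-8750 - 7860\right) + \left(147 - \left(9 - 10\right)^{2}\right) = -16610 + \left(147 - \left(9 - 10\right)^{2}\right) = -16610 + \left(147 - \left(-1\right)^{2}\right) = -16610 + \left(147 - 1\right) = -16610 + 146 = -16464$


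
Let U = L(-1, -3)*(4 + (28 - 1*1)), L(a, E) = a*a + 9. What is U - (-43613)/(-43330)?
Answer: 13388687/43330 ≈ 308.99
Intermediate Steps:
L(a, E) = 9 + a**2 (L(a, E) = a**2 + 9 = 9 + a**2)
U = 310 (U = (9 + (-1)**2)*(4 + (28 - 1*1)) = (9 + 1)*(4 + (28 - 1)) = 10*(4 + 27) = 10*31 = 310)
U - (-43613)/(-43330) = 310 - (-43613)/(-43330) = 310 - (-43613)*(-1)/43330 = 310 - 1*43613/43330 = 310 - 43613/43330 = 13388687/43330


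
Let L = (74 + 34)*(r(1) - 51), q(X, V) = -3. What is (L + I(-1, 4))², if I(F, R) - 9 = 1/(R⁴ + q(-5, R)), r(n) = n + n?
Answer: 1786494213604/64009 ≈ 2.7910e+7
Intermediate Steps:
r(n) = 2*n
L = -5292 (L = (74 + 34)*(2*1 - 51) = 108*(2 - 51) = 108*(-49) = -5292)
I(F, R) = 9 + 1/(-3 + R⁴) (I(F, R) = 9 + 1/(R⁴ - 3) = 9 + 1/(-3 + R⁴))
(L + I(-1, 4))² = (-5292 + (-26 + 9*4⁴)/(-3 + 4⁴))² = (-5292 + (-26 + 9*256)/(-3 + 256))² = (-5292 + (-26 + 2304)/253)² = (-5292 + (1/253)*2278)² = (-5292 + 2278/253)² = (-1336598/253)² = 1786494213604/64009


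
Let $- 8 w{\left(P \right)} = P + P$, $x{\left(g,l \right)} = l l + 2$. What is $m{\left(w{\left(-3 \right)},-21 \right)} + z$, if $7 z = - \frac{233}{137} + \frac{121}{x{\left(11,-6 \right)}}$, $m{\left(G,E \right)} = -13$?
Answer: $- \frac{466023}{36442} \approx -12.788$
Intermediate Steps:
$x{\left(g,l \right)} = 2 + l^{2}$ ($x{\left(g,l \right)} = l^{2} + 2 = 2 + l^{2}$)
$w{\left(P \right)} = - \frac{P}{4}$ ($w{\left(P \right)} = - \frac{P + P}{8} = - \frac{2 P}{8} = - \frac{P}{4}$)
$z = \frac{7723}{36442}$ ($z = \frac{- \frac{233}{137} + \frac{121}{2 + \left(-6\right)^{2}}}{7} = \frac{\left(-233\right) \frac{1}{137} + \frac{121}{2 + 36}}{7} = \frac{- \frac{233}{137} + \frac{121}{38}}{7} = \frac{1}{7} \cdot \frac{7723}{5206} = \frac{7723}{36442} \approx 0.21193$)
$m{\left(w{\left(-3 \right)},-21 \right)} + z = -13 + \frac{7723}{36442} = - \frac{466023}{36442}$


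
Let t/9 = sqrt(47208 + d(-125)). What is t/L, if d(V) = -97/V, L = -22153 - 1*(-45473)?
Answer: 9*sqrt(29505485)/583000 ≈ 0.083854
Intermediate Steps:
L = 23320 (L = -22153 + 45473 = 23320)
t = 9*sqrt(29505485)/25 (t = 9*sqrt(47208 - 97/(-125)) = 9*sqrt(47208 - 97*(-1/125)) = 9*sqrt(47208 + 97/125) = 9*sqrt(5901097/125) = 9*(sqrt(29505485)/25) = 9*sqrt(29505485)/25 ≈ 1955.5)
t/L = (9*sqrt(29505485)/25)/23320 = (9*sqrt(29505485)/25)*(1/23320) = 9*sqrt(29505485)/583000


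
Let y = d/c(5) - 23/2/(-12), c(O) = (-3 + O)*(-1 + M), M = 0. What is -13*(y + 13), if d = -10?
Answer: -5915/24 ≈ -246.46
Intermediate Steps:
c(O) = 3 - O (c(O) = (-3 + O)*(-1 + 0) = (-3 + O)*(-1) = 3 - O)
y = 143/24 (y = -10/(3 - 1*5) - 23/2/(-12) = -10/(3 - 5) - 23*½*(-1/12) = -10/(-2) - 23/2*(-1/12) = -10*(-½) + 23/24 = 5 + 23/24 = 143/24 ≈ 5.9583)
-13*(y + 13) = -13*(143/24 + 13) = -13*455/24 = -5915/24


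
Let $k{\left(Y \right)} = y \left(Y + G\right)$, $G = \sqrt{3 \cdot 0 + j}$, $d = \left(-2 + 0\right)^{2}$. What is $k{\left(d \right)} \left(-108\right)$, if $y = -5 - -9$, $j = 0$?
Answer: $-1728$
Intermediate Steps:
$y = 4$ ($y = -5 + 9 = 4$)
$d = 4$ ($d = \left(-2\right)^{2} = 4$)
$G = 0$ ($G = \sqrt{3 \cdot 0 + 0} = \sqrt{0 + 0} = \sqrt{0} = 0$)
$k{\left(Y \right)} = 4 Y$ ($k{\left(Y \right)} = 4 \left(Y + 0\right) = 4 Y$)
$k{\left(d \right)} \left(-108\right) = 4 \cdot 4 \left(-108\right) = 16 \left(-108\right) = -1728$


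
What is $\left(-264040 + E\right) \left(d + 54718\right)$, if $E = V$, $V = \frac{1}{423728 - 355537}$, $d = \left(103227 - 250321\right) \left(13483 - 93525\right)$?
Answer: $- \frac{211988202111410519574}{68191} \approx -3.1087 \cdot 10^{15}$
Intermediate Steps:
$d = 11773697948$ ($d = \left(-147094\right) \left(-80042\right) = 11773697948$)
$V = \frac{1}{68191} \approx 1.4665 \cdot 10^{-5}$
$E = \frac{1}{68191} \approx 1.4665 \cdot 10^{-5}$
$\left(-264040 + E\right) \left(d + 54718\right) = \left(-264040 + \frac{1}{68191}\right) \left(11773697948 + 54718\right) = \left(- \frac{18005151639}{68191}\right) 11773752666 = - \frac{211988202111410519574}{68191}$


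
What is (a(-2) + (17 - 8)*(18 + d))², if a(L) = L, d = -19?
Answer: 121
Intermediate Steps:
(a(-2) + (17 - 8)*(18 + d))² = (-2 + (17 - 8)*(18 - 19))² = (-2 + 9*(-1))² = (-2 - 9)² = (-11)² = 121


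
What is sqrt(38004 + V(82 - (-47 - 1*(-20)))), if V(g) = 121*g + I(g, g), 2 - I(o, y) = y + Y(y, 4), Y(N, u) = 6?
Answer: 2*sqrt(12770) ≈ 226.01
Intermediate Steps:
I(o, y) = -4 - y (I(o, y) = 2 - (y + 6) = 2 - (6 + y) = 2 + (-6 - y) = -4 - y)
V(g) = -4 + 120*g (V(g) = 121*g + (-4 - g) = -4 + 120*g)
sqrt(38004 + V(82 - (-47 - 1*(-20)))) = sqrt(38004 + (-4 + 120*(82 - (-47 - 1*(-20))))) = sqrt(38004 + (-4 + 120*(82 - (-47 + 20)))) = sqrt(38004 + (-4 + 120*(82 - 1*(-27)))) = sqrt(38004 + (-4 + 120*(82 + 27))) = sqrt(38004 + (-4 + 120*109)) = sqrt(38004 + (-4 + 13080)) = sqrt(38004 + 13076) = sqrt(51080) = 2*sqrt(12770)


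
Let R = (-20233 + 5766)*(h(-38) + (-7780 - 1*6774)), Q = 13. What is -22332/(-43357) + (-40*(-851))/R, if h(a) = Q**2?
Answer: 1092582644/2120547513 ≈ 0.51524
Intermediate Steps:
h(a) = 169 (h(a) = 13**2 = 169)
R = 208107795 (R = (-20233 + 5766)*(169 + (-7780 - 1*6774)) = -14467*(169 + (-7780 - 6774)) = -14467*(169 - 14554) = -14467*(-14385) = 208107795)
-22332/(-43357) + (-40*(-851))/R = -22332/(-43357) - 40*(-851)/208107795 = -22332*(-1/43357) + 34040*(1/208107795) = 22332/43357 + 8/48909 = 1092582644/2120547513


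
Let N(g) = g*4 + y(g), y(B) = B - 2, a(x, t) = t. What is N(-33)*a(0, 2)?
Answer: -334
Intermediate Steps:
y(B) = -2 + B
N(g) = -2 + 5*g (N(g) = g*4 + (-2 + g) = 4*g + (-2 + g) = -2 + 5*g)
N(-33)*a(0, 2) = (-2 + 5*(-33))*2 = (-2 - 165)*2 = -167*2 = -334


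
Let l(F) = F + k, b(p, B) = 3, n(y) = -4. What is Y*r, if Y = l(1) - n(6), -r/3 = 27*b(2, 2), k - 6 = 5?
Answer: -3888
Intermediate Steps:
k = 11 (k = 6 + 5 = 11)
l(F) = 11 + F (l(F) = F + 11 = 11 + F)
r = -243 (r = -81*3 = -3*81 = -243)
Y = 16 (Y = (11 + 1) - 1*(-4) = 12 + 4 = 16)
Y*r = 16*(-243) = -3888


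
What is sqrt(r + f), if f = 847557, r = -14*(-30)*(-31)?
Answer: 121*sqrt(57) ≈ 913.53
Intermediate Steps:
r = -13020 (r = 420*(-31) = -13020)
sqrt(r + f) = sqrt(-13020 + 847557) = sqrt(834537) = 121*sqrt(57)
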